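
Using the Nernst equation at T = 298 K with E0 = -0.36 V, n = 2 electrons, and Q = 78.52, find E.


E = E0 - (RT/nF) * ln(Q)
E = -0.36 - (8.314 * 298 / (2 * 96485)) * ln(78.52)
E = -0.416 V

-0.416 V


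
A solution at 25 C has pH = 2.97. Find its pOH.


pOH = 14 - pH
pOH = 14 - 2.97
pOH = 11.03

11.03


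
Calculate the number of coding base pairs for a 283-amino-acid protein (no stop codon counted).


Each amino acid = 1 codon = 3 bp
bp = 283 * 3 = 849 bp

849 bp


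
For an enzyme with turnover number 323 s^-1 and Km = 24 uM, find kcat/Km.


Catalytic efficiency = kcat / Km
= 323 / 24
= 13.4583 uM^-1*s^-1

13.4583 uM^-1*s^-1


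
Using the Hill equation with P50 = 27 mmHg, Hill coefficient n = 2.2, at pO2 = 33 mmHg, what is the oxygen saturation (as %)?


Y = pO2^n / (P50^n + pO2^n)
Y = 33^2.2 / (27^2.2 + 33^2.2)
Y = 60.86%

60.86%


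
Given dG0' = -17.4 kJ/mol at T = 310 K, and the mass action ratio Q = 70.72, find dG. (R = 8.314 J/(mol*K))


dG = dG0' + RT * ln(Q) / 1000
dG = -17.4 + 8.314 * 310 * ln(70.72) / 1000
dG = -6.4238 kJ/mol

-6.4238 kJ/mol


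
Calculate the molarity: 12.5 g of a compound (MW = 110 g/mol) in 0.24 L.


C = (mass / MW) / volume
C = (12.5 / 110) / 0.24
C = 0.4735 M

0.4735 M


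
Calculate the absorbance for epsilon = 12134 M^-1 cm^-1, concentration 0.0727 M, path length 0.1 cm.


A = epsilon * c * l
A = 12134 * 0.0727 * 0.1
A = 88.2142

88.2142


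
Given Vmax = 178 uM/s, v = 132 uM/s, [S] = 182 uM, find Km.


Km = [S] * (Vmax - v) / v
Km = 182 * (178 - 132) / 132
Km = 63.4242 uM

63.4242 uM


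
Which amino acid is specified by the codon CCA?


Standard genetic code lookup.
Codon CCA -> Pro

Pro


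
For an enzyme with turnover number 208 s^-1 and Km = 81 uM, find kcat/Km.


Catalytic efficiency = kcat / Km
= 208 / 81
= 2.5679 uM^-1*s^-1

2.5679 uM^-1*s^-1


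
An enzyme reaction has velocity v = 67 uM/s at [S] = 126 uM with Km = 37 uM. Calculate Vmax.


Vmax = v * (Km + [S]) / [S]
Vmax = 67 * (37 + 126) / 126
Vmax = 86.6746 uM/s

86.6746 uM/s


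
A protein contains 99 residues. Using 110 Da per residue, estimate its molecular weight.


MW = n_residues * 110 Da
MW = 99 * 110
MW = 10890 Da

10890 Da


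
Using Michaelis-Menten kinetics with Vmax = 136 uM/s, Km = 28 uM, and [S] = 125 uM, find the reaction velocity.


v = Vmax * [S] / (Km + [S])
v = 136 * 125 / (28 + 125)
v = 111.1111 uM/s

111.1111 uM/s


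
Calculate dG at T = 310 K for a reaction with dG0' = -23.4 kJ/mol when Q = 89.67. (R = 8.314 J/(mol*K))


dG = dG0' + RT * ln(Q) / 1000
dG = -23.4 + 8.314 * 310 * ln(89.67) / 1000
dG = -11.8119 kJ/mol

-11.8119 kJ/mol


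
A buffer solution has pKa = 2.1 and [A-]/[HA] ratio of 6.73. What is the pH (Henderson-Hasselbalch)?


pH = pKa + log10([A-]/[HA])
pH = 2.1 + log10(6.73)
pH = 2.928

2.928


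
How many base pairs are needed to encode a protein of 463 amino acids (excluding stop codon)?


Each amino acid = 1 codon = 3 bp
bp = 463 * 3 = 1389 bp

1389 bp


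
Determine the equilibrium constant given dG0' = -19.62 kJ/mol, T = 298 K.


Keq = exp(-dG0 * 1000 / (R * T))
Keq = exp(-(-19.62) * 1000 / (8.314 * 298))
Keq = 2749.1397

2749.1397


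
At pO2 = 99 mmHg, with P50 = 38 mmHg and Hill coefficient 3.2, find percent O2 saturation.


Y = pO2^n / (P50^n + pO2^n)
Y = 99^3.2 / (38^3.2 + 99^3.2)
Y = 95.54%

95.54%


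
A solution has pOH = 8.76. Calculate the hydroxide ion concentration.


[OH-] = 10^(-pOH)
[OH-] = 10^(-8.76)
[OH-] = 1.738e-09 M

1.738e-09 M


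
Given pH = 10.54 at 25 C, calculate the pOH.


pOH = 14 - pH
pOH = 14 - 10.54
pOH = 3.46

3.46


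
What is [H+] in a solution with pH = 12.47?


[H+] = 10^(-pH)
[H+] = 10^(-12.47)
[H+] = 3.388e-13 M

3.388e-13 M


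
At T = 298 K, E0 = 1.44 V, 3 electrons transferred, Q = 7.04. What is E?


E = E0 - (RT/nF) * ln(Q)
E = 1.44 - (8.314 * 298 / (3 * 96485)) * ln(7.04)
E = 1.4233 V

1.4233 V


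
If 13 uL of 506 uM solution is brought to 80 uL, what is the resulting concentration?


C2 = C1 * V1 / V2
C2 = 506 * 13 / 80
C2 = 82.225 uM

82.225 uM


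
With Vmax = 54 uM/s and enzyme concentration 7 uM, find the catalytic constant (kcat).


kcat = Vmax / [E]t
kcat = 54 / 7
kcat = 7.7143 s^-1

7.7143 s^-1


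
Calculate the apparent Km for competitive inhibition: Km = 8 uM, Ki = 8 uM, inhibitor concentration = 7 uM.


Km_app = Km * (1 + [I]/Ki)
Km_app = 8 * (1 + 7/8)
Km_app = 15.0 uM

15.0 uM


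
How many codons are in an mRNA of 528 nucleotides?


codons = nucleotides / 3
codons = 528 / 3 = 176

176


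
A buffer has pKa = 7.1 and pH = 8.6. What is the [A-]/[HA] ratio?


[A-]/[HA] = 10^(pH - pKa)
= 10^(8.6 - 7.1)
= 31.6228

31.6228


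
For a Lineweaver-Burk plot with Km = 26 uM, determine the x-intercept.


x-intercept = -1/Km
= -1/26
= -0.0385 1/uM

-0.0385 1/uM


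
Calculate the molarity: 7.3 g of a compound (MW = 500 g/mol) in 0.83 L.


C = (mass / MW) / volume
C = (7.3 / 500) / 0.83
C = 0.0176 M

0.0176 M


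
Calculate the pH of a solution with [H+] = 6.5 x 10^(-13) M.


pH = -log10([H+])
pH = -log10(6.5 x 10^(-13))
pH = 12.1871

12.1871


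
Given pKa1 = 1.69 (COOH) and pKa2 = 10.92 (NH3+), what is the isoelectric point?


pI = (pKa1 + pKa2) / 2
pI = (1.69 + 10.92) / 2
pI = 6.305

6.305


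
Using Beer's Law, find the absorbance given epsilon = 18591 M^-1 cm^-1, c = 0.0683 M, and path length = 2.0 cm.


A = epsilon * c * l
A = 18591 * 0.0683 * 2.0
A = 2539.5306

2539.5306


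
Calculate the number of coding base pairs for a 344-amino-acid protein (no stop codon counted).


Each amino acid = 1 codon = 3 bp
bp = 344 * 3 = 1032 bp

1032 bp


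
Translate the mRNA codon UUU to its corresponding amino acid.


Standard genetic code lookup.
Codon UUU -> Phe

Phe


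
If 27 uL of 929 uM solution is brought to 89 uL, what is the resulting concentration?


C2 = C1 * V1 / V2
C2 = 929 * 27 / 89
C2 = 281.8315 uM

281.8315 uM


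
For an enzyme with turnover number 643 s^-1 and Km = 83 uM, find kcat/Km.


Catalytic efficiency = kcat / Km
= 643 / 83
= 7.747 uM^-1*s^-1

7.747 uM^-1*s^-1


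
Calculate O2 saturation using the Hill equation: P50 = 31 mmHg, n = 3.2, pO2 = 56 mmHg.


Y = pO2^n / (P50^n + pO2^n)
Y = 56^3.2 / (31^3.2 + 56^3.2)
Y = 86.9%

86.9%


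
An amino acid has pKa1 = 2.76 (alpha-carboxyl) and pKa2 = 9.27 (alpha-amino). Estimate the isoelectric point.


pI = (pKa1 + pKa2) / 2
pI = (2.76 + 9.27) / 2
pI = 6.015

6.015


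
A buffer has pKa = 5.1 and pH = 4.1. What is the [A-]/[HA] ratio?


[A-]/[HA] = 10^(pH - pKa)
= 10^(4.1 - 5.1)
= 0.1

0.1


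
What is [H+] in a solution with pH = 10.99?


[H+] = 10^(-pH)
[H+] = 10^(-10.99)
[H+] = 1.023e-11 M

1.023e-11 M


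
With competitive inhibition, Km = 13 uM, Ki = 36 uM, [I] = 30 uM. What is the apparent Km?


Km_app = Km * (1 + [I]/Ki)
Km_app = 13 * (1 + 30/36)
Km_app = 23.8333 uM

23.8333 uM


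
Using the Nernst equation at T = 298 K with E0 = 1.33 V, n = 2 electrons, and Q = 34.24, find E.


E = E0 - (RT/nF) * ln(Q)
E = 1.33 - (8.314 * 298 / (2 * 96485)) * ln(34.24)
E = 1.2846 V

1.2846 V


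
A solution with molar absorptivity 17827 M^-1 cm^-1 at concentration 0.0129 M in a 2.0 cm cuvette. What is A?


A = epsilon * c * l
A = 17827 * 0.0129 * 2.0
A = 459.9366

459.9366


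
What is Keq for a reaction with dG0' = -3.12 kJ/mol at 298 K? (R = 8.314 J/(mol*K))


Keq = exp(-dG0 * 1000 / (R * T))
Keq = exp(-(-3.12) * 1000 / (8.314 * 298))
Keq = 3.5229

3.5229


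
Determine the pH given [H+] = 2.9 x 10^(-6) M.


pH = -log10([H+])
pH = -log10(2.9 x 10^(-6))
pH = 5.5376

5.5376


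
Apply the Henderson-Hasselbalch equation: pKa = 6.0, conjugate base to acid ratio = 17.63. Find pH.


pH = pKa + log10([A-]/[HA])
pH = 6.0 + log10(17.63)
pH = 7.2463

7.2463


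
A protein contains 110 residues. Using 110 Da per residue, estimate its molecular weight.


MW = n_residues * 110 Da
MW = 110 * 110
MW = 12100 Da

12100 Da


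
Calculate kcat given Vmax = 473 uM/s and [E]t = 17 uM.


kcat = Vmax / [E]t
kcat = 473 / 17
kcat = 27.8235 s^-1

27.8235 s^-1


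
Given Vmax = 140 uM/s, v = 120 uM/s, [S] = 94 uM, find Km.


Km = [S] * (Vmax - v) / v
Km = 94 * (140 - 120) / 120
Km = 15.6667 uM

15.6667 uM


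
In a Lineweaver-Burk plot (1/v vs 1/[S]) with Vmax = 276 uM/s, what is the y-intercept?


y-intercept = 1/Vmax
= 1/276
= 0.0036 s/uM

0.0036 s/uM


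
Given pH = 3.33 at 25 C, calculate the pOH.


pOH = 14 - pH
pOH = 14 - 3.33
pOH = 10.67

10.67


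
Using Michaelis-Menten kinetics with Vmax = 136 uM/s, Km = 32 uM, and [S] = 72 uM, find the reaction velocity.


v = Vmax * [S] / (Km + [S])
v = 136 * 72 / (32 + 72)
v = 94.1538 uM/s

94.1538 uM/s


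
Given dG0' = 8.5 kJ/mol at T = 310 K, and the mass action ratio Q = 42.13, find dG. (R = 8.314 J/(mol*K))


dG = dG0' + RT * ln(Q) / 1000
dG = 8.5 + 8.314 * 310 * ln(42.13) / 1000
dG = 18.1412 kJ/mol

18.1412 kJ/mol


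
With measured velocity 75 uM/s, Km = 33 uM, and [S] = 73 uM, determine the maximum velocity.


Vmax = v * (Km + [S]) / [S]
Vmax = 75 * (33 + 73) / 73
Vmax = 108.9041 uM/s

108.9041 uM/s


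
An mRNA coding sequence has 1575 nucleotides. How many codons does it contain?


codons = nucleotides / 3
codons = 1575 / 3 = 525

525


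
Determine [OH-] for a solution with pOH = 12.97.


[OH-] = 10^(-pOH)
[OH-] = 10^(-12.97)
[OH-] = 1.072e-13 M

1.072e-13 M


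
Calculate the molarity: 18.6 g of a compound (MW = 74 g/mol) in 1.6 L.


C = (mass / MW) / volume
C = (18.6 / 74) / 1.6
C = 0.1571 M

0.1571 M


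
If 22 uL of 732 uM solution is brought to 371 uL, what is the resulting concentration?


C2 = C1 * V1 / V2
C2 = 732 * 22 / 371
C2 = 43.407 uM

43.407 uM


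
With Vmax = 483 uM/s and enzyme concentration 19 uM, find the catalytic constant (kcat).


kcat = Vmax / [E]t
kcat = 483 / 19
kcat = 25.4211 s^-1

25.4211 s^-1


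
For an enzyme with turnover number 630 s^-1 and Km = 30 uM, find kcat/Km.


Catalytic efficiency = kcat / Km
= 630 / 30
= 21.0 uM^-1*s^-1

21.0 uM^-1*s^-1


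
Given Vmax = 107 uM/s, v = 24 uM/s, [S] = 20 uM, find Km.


Km = [S] * (Vmax - v) / v
Km = 20 * (107 - 24) / 24
Km = 69.1667 uM

69.1667 uM


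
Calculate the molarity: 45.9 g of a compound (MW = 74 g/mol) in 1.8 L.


C = (mass / MW) / volume
C = (45.9 / 74) / 1.8
C = 0.3446 M

0.3446 M


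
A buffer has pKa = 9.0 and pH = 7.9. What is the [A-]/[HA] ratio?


[A-]/[HA] = 10^(pH - pKa)
= 10^(7.9 - 9.0)
= 0.0794

0.0794


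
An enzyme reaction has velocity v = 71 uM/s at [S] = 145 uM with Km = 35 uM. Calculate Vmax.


Vmax = v * (Km + [S]) / [S]
Vmax = 71 * (35 + 145) / 145
Vmax = 88.1379 uM/s

88.1379 uM/s


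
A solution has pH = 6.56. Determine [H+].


[H+] = 10^(-pH)
[H+] = 10^(-6.56)
[H+] = 2.754e-07 M

2.754e-07 M


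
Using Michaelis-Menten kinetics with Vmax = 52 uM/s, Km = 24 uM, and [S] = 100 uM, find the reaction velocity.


v = Vmax * [S] / (Km + [S])
v = 52 * 100 / (24 + 100)
v = 41.9355 uM/s

41.9355 uM/s


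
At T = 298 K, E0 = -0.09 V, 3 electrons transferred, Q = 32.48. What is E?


E = E0 - (RT/nF) * ln(Q)
E = -0.09 - (8.314 * 298 / (3 * 96485)) * ln(32.48)
E = -0.1198 V

-0.1198 V


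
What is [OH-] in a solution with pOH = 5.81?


[OH-] = 10^(-pOH)
[OH-] = 10^(-5.81)
[OH-] = 1.549e-06 M

1.549e-06 M


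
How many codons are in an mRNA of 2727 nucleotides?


codons = nucleotides / 3
codons = 2727 / 3 = 909

909


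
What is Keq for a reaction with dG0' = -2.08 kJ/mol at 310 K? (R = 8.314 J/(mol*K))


Keq = exp(-dG0 * 1000 / (R * T))
Keq = exp(-(-2.08) * 1000 / (8.314 * 310))
Keq = 2.2412

2.2412


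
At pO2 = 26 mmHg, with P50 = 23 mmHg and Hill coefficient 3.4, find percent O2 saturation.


Y = pO2^n / (P50^n + pO2^n)
Y = 26^3.4 / (23^3.4 + 26^3.4)
Y = 60.27%

60.27%


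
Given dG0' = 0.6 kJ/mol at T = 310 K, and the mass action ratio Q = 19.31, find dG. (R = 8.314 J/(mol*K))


dG = dG0' + RT * ln(Q) / 1000
dG = 0.6 + 8.314 * 310 * ln(19.31) / 1000
dG = 8.2305 kJ/mol

8.2305 kJ/mol


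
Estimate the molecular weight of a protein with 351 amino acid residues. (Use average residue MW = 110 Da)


MW = n_residues * 110 Da
MW = 351 * 110
MW = 38610 Da

38610 Da


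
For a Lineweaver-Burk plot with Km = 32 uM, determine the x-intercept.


x-intercept = -1/Km
= -1/32
= -0.0312 1/uM

-0.0312 1/uM


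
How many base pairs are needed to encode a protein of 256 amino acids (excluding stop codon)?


Each amino acid = 1 codon = 3 bp
bp = 256 * 3 = 768 bp

768 bp


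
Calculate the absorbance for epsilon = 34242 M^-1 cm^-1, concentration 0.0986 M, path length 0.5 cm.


A = epsilon * c * l
A = 34242 * 0.0986 * 0.5
A = 1688.1306

1688.1306


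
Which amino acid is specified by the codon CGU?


Standard genetic code lookup.
Codon CGU -> Arg

Arg


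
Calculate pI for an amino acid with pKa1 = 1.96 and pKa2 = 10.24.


pI = (pKa1 + pKa2) / 2
pI = (1.96 + 10.24) / 2
pI = 6.1

6.1


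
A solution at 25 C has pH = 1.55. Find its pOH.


pOH = 14 - pH
pOH = 14 - 1.55
pOH = 12.45

12.45


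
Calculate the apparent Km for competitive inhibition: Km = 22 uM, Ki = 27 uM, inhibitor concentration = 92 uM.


Km_app = Km * (1 + [I]/Ki)
Km_app = 22 * (1 + 92/27)
Km_app = 96.963 uM

96.963 uM


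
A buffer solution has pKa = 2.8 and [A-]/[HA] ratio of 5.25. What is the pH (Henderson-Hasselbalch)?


pH = pKa + log10([A-]/[HA])
pH = 2.8 + log10(5.25)
pH = 3.5202

3.5202


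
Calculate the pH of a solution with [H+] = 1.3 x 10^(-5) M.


pH = -log10([H+])
pH = -log10(1.3 x 10^(-5))
pH = 4.8861

4.8861


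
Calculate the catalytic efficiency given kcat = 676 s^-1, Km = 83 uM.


Catalytic efficiency = kcat / Km
= 676 / 83
= 8.1446 uM^-1*s^-1

8.1446 uM^-1*s^-1


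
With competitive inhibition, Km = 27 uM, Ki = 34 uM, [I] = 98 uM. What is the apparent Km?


Km_app = Km * (1 + [I]/Ki)
Km_app = 27 * (1 + 98/34)
Km_app = 104.8235 uM

104.8235 uM


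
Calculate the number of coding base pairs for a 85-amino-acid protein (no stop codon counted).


Each amino acid = 1 codon = 3 bp
bp = 85 * 3 = 255 bp

255 bp


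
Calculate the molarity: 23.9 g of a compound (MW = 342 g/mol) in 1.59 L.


C = (mass / MW) / volume
C = (23.9 / 342) / 1.59
C = 0.044 M

0.044 M


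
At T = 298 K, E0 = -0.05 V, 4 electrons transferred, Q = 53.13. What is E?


E = E0 - (RT/nF) * ln(Q)
E = -0.05 - (8.314 * 298 / (4 * 96485)) * ln(53.13)
E = -0.0755 V

-0.0755 V


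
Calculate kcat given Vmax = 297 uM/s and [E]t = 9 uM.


kcat = Vmax / [E]t
kcat = 297 / 9
kcat = 33.0 s^-1

33.0 s^-1


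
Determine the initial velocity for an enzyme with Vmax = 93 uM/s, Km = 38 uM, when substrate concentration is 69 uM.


v = Vmax * [S] / (Km + [S])
v = 93 * 69 / (38 + 69)
v = 59.972 uM/s

59.972 uM/s


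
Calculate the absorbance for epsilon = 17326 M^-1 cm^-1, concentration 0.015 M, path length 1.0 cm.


A = epsilon * c * l
A = 17326 * 0.015 * 1.0
A = 259.89

259.89


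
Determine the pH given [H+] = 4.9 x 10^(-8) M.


pH = -log10([H+])
pH = -log10(4.9 x 10^(-8))
pH = 7.3098

7.3098


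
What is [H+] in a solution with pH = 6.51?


[H+] = 10^(-pH)
[H+] = 10^(-6.51)
[H+] = 3.090e-07 M

3.090e-07 M


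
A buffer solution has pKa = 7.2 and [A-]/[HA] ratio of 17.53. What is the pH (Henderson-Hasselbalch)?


pH = pKa + log10([A-]/[HA])
pH = 7.2 + log10(17.53)
pH = 8.4438

8.4438


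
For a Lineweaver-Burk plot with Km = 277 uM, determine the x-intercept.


x-intercept = -1/Km
= -1/277
= -0.0036 1/uM

-0.0036 1/uM


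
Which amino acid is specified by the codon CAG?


Standard genetic code lookup.
Codon CAG -> Gln

Gln


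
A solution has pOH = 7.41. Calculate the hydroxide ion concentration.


[OH-] = 10^(-pOH)
[OH-] = 10^(-7.41)
[OH-] = 3.890e-08 M

3.890e-08 M


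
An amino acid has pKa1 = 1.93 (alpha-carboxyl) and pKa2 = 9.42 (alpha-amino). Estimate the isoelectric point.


pI = (pKa1 + pKa2) / 2
pI = (1.93 + 9.42) / 2
pI = 5.675

5.675


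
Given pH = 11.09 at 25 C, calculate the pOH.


pOH = 14 - pH
pOH = 14 - 11.09
pOH = 2.91

2.91


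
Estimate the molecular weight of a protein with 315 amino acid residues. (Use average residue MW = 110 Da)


MW = n_residues * 110 Da
MW = 315 * 110
MW = 34650 Da

34650 Da


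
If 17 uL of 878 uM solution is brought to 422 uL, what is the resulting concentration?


C2 = C1 * V1 / V2
C2 = 878 * 17 / 422
C2 = 35.3697 uM

35.3697 uM


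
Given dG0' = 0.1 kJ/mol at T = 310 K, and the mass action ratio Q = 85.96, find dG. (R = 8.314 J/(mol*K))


dG = dG0' + RT * ln(Q) / 1000
dG = 0.1 + 8.314 * 310 * ln(85.96) / 1000
dG = 11.5792 kJ/mol

11.5792 kJ/mol


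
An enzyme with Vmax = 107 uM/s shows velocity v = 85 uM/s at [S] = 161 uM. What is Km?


Km = [S] * (Vmax - v) / v
Km = 161 * (107 - 85) / 85
Km = 41.6706 uM

41.6706 uM


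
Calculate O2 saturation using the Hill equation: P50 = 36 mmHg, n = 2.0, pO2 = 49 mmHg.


Y = pO2^n / (P50^n + pO2^n)
Y = 49^2.0 / (36^2.0 + 49^2.0)
Y = 64.94%

64.94%


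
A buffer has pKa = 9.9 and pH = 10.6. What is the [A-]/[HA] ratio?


[A-]/[HA] = 10^(pH - pKa)
= 10^(10.6 - 9.9)
= 5.0119

5.0119


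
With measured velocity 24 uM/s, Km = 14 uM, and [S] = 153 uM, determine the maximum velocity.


Vmax = v * (Km + [S]) / [S]
Vmax = 24 * (14 + 153) / 153
Vmax = 26.1961 uM/s

26.1961 uM/s


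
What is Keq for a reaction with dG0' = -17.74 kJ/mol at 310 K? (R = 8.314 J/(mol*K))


Keq = exp(-dG0 * 1000 / (R * T))
Keq = exp(-(-17.74) * 1000 / (8.314 * 310))
Keq = 975.6125

975.6125


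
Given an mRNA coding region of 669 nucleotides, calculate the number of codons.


codons = nucleotides / 3
codons = 669 / 3 = 223

223


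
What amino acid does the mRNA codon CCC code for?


Standard genetic code lookup.
Codon CCC -> Pro

Pro


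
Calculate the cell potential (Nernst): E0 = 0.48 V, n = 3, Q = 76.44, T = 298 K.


E = E0 - (RT/nF) * ln(Q)
E = 0.48 - (8.314 * 298 / (3 * 96485)) * ln(76.44)
E = 0.4429 V

0.4429 V


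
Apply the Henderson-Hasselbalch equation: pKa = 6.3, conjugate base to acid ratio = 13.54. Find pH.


pH = pKa + log10([A-]/[HA])
pH = 6.3 + log10(13.54)
pH = 7.4316

7.4316


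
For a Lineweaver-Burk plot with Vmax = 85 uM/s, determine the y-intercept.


y-intercept = 1/Vmax
= 1/85
= 0.0118 s/uM

0.0118 s/uM


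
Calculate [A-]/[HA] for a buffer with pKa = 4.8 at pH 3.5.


[A-]/[HA] = 10^(pH - pKa)
= 10^(3.5 - 4.8)
= 0.0501

0.0501


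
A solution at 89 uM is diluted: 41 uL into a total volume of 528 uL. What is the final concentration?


C2 = C1 * V1 / V2
C2 = 89 * 41 / 528
C2 = 6.911 uM

6.911 uM


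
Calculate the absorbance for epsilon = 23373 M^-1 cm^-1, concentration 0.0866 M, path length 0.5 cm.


A = epsilon * c * l
A = 23373 * 0.0866 * 0.5
A = 1012.0509

1012.0509


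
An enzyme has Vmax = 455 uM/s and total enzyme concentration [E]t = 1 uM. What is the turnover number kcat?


kcat = Vmax / [E]t
kcat = 455 / 1
kcat = 455.0 s^-1

455.0 s^-1


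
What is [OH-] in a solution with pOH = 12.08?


[OH-] = 10^(-pOH)
[OH-] = 10^(-12.08)
[OH-] = 8.318e-13 M

8.318e-13 M


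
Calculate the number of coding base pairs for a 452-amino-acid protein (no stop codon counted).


Each amino acid = 1 codon = 3 bp
bp = 452 * 3 = 1356 bp

1356 bp


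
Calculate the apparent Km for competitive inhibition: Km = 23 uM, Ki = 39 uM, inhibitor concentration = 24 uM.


Km_app = Km * (1 + [I]/Ki)
Km_app = 23 * (1 + 24/39)
Km_app = 37.1538 uM

37.1538 uM


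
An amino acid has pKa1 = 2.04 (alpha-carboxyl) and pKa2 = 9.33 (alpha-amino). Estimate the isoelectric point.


pI = (pKa1 + pKa2) / 2
pI = (2.04 + 9.33) / 2
pI = 5.685

5.685


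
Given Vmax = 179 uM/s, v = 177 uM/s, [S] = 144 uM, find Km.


Km = [S] * (Vmax - v) / v
Km = 144 * (179 - 177) / 177
Km = 1.6271 uM

1.6271 uM


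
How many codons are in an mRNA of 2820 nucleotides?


codons = nucleotides / 3
codons = 2820 / 3 = 940

940


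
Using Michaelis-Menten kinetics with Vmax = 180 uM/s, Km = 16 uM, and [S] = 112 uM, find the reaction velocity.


v = Vmax * [S] / (Km + [S])
v = 180 * 112 / (16 + 112)
v = 157.5 uM/s

157.5 uM/s


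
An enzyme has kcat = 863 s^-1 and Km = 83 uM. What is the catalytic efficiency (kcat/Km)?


Catalytic efficiency = kcat / Km
= 863 / 83
= 10.3976 uM^-1*s^-1

10.3976 uM^-1*s^-1


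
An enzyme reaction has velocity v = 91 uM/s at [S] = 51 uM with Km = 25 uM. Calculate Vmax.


Vmax = v * (Km + [S]) / [S]
Vmax = 91 * (25 + 51) / 51
Vmax = 135.6078 uM/s

135.6078 uM/s


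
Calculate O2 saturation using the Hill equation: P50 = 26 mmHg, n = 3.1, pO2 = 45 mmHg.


Y = pO2^n / (P50^n + pO2^n)
Y = 45^3.1 / (26^3.1 + 45^3.1)
Y = 84.56%

84.56%


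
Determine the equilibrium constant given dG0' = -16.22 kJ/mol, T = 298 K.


Keq = exp(-dG0 * 1000 / (R * T))
Keq = exp(-(-16.22) * 1000 / (8.314 * 298))
Keq = 696.9628

696.9628


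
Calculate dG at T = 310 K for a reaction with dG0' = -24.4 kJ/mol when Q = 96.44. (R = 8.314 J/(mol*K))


dG = dG0' + RT * ln(Q) / 1000
dG = -24.4 + 8.314 * 310 * ln(96.44) / 1000
dG = -12.6243 kJ/mol

-12.6243 kJ/mol


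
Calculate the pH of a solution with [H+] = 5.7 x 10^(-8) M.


pH = -log10([H+])
pH = -log10(5.7 x 10^(-8))
pH = 7.2441

7.2441


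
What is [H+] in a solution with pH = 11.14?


[H+] = 10^(-pH)
[H+] = 10^(-11.14)
[H+] = 7.244e-12 M

7.244e-12 M


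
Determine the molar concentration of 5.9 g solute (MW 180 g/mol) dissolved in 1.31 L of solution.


C = (mass / MW) / volume
C = (5.9 / 180) / 1.31
C = 0.025 M

0.025 M


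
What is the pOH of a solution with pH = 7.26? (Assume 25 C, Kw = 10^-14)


pOH = 14 - pH
pOH = 14 - 7.26
pOH = 6.74

6.74


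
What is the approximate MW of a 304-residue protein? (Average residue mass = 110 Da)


MW = n_residues * 110 Da
MW = 304 * 110
MW = 33440 Da

33440 Da


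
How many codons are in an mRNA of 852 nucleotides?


codons = nucleotides / 3
codons = 852 / 3 = 284

284


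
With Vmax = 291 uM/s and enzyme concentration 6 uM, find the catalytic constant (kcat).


kcat = Vmax / [E]t
kcat = 291 / 6
kcat = 48.5 s^-1

48.5 s^-1


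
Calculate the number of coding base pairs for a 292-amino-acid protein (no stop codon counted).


Each amino acid = 1 codon = 3 bp
bp = 292 * 3 = 876 bp

876 bp


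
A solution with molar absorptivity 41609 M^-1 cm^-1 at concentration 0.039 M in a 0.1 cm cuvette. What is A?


A = epsilon * c * l
A = 41609 * 0.039 * 0.1
A = 162.2751

162.2751


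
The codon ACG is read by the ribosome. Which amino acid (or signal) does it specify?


Standard genetic code lookup.
Codon ACG -> Thr

Thr


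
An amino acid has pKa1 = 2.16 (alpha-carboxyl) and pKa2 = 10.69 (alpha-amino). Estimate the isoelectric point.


pI = (pKa1 + pKa2) / 2
pI = (2.16 + 10.69) / 2
pI = 6.425

6.425


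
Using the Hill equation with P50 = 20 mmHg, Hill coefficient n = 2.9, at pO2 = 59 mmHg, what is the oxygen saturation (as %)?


Y = pO2^n / (P50^n + pO2^n)
Y = 59^2.9 / (20^2.9 + 59^2.9)
Y = 95.84%

95.84%


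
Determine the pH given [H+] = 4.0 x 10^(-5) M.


pH = -log10([H+])
pH = -log10(4.0 x 10^(-5))
pH = 4.3979

4.3979


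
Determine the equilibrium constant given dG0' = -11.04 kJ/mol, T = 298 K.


Keq = exp(-dG0 * 1000 / (R * T))
Keq = exp(-(-11.04) * 1000 / (8.314 * 298))
Keq = 86.1401

86.1401


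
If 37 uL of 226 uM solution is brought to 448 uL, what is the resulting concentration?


C2 = C1 * V1 / V2
C2 = 226 * 37 / 448
C2 = 18.6652 uM

18.6652 uM


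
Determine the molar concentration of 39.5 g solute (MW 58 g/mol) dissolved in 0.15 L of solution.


C = (mass / MW) / volume
C = (39.5 / 58) / 0.15
C = 4.5402 M

4.5402 M


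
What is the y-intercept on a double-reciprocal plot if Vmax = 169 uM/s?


y-intercept = 1/Vmax
= 1/169
= 0.0059 s/uM

0.0059 s/uM


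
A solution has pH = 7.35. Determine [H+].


[H+] = 10^(-pH)
[H+] = 10^(-7.35)
[H+] = 4.467e-08 M

4.467e-08 M


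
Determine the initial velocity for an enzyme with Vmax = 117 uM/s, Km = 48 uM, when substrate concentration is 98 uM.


v = Vmax * [S] / (Km + [S])
v = 117 * 98 / (48 + 98)
v = 78.5342 uM/s

78.5342 uM/s


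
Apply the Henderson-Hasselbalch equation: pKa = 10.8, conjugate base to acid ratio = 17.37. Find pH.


pH = pKa + log10([A-]/[HA])
pH = 10.8 + log10(17.37)
pH = 12.0398

12.0398


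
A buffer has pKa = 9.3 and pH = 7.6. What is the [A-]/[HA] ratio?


[A-]/[HA] = 10^(pH - pKa)
= 10^(7.6 - 9.3)
= 0.02

0.02


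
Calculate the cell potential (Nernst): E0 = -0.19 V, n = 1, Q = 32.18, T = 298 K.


E = E0 - (RT/nF) * ln(Q)
E = -0.19 - (8.314 * 298 / (1 * 96485)) * ln(32.18)
E = -0.2791 V

-0.2791 V


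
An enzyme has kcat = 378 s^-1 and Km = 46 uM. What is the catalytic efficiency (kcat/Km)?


Catalytic efficiency = kcat / Km
= 378 / 46
= 8.2174 uM^-1*s^-1

8.2174 uM^-1*s^-1


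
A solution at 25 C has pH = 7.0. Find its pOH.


pOH = 14 - pH
pOH = 14 - 7.0
pOH = 7.0

7.0


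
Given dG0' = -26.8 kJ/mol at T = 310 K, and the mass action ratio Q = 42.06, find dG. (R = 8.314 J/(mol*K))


dG = dG0' + RT * ln(Q) / 1000
dG = -26.8 + 8.314 * 310 * ln(42.06) / 1000
dG = -17.1631 kJ/mol

-17.1631 kJ/mol


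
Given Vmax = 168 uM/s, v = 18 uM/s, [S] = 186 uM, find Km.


Km = [S] * (Vmax - v) / v
Km = 186 * (168 - 18) / 18
Km = 1550.0 uM

1550.0 uM


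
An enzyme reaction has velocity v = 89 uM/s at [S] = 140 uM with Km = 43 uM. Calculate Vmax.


Vmax = v * (Km + [S]) / [S]
Vmax = 89 * (43 + 140) / 140
Vmax = 116.3357 uM/s

116.3357 uM/s


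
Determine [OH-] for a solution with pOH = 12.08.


[OH-] = 10^(-pOH)
[OH-] = 10^(-12.08)
[OH-] = 8.318e-13 M

8.318e-13 M


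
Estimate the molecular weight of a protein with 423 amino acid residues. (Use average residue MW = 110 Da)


MW = n_residues * 110 Da
MW = 423 * 110
MW = 46530 Da

46530 Da


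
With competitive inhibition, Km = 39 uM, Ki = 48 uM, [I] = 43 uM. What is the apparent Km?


Km_app = Km * (1 + [I]/Ki)
Km_app = 39 * (1 + 43/48)
Km_app = 73.9375 uM

73.9375 uM


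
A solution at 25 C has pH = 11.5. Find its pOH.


pOH = 14 - pH
pOH = 14 - 11.5
pOH = 2.5

2.5


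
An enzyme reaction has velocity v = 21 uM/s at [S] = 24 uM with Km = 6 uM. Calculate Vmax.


Vmax = v * (Km + [S]) / [S]
Vmax = 21 * (6 + 24) / 24
Vmax = 26.25 uM/s

26.25 uM/s


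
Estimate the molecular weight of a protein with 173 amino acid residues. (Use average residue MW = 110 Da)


MW = n_residues * 110 Da
MW = 173 * 110
MW = 19030 Da

19030 Da


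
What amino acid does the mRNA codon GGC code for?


Standard genetic code lookup.
Codon GGC -> Gly

Gly


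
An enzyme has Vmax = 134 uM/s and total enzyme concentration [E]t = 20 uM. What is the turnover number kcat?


kcat = Vmax / [E]t
kcat = 134 / 20
kcat = 6.7 s^-1

6.7 s^-1


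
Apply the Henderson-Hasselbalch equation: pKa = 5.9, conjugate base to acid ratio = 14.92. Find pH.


pH = pKa + log10([A-]/[HA])
pH = 5.9 + log10(14.92)
pH = 7.0738

7.0738


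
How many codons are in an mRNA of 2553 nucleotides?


codons = nucleotides / 3
codons = 2553 / 3 = 851

851


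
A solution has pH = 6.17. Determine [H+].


[H+] = 10^(-pH)
[H+] = 10^(-6.17)
[H+] = 6.761e-07 M

6.761e-07 M


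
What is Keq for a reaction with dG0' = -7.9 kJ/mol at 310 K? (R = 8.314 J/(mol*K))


Keq = exp(-dG0 * 1000 / (R * T))
Keq = exp(-(-7.9) * 1000 / (8.314 * 310))
Keq = 21.4382

21.4382


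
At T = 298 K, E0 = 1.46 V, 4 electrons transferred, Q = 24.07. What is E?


E = E0 - (RT/nF) * ln(Q)
E = 1.46 - (8.314 * 298 / (4 * 96485)) * ln(24.07)
E = 1.4396 V

1.4396 V


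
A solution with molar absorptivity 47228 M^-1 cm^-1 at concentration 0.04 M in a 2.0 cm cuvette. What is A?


A = epsilon * c * l
A = 47228 * 0.04 * 2.0
A = 3778.24

3778.24


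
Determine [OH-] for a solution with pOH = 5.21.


[OH-] = 10^(-pOH)
[OH-] = 10^(-5.21)
[OH-] = 6.166e-06 M

6.166e-06 M


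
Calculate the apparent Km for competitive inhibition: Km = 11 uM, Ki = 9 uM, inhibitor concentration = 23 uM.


Km_app = Km * (1 + [I]/Ki)
Km_app = 11 * (1 + 23/9)
Km_app = 39.1111 uM

39.1111 uM


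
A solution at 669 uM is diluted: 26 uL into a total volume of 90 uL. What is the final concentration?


C2 = C1 * V1 / V2
C2 = 669 * 26 / 90
C2 = 193.2667 uM

193.2667 uM


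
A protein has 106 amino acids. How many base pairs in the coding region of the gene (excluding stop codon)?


Each amino acid = 1 codon = 3 bp
bp = 106 * 3 = 318 bp

318 bp


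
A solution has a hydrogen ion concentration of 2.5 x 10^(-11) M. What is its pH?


pH = -log10([H+])
pH = -log10(2.5 x 10^(-11))
pH = 10.6021

10.6021


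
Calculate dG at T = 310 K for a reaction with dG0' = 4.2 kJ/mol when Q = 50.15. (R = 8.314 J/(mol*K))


dG = dG0' + RT * ln(Q) / 1000
dG = 4.2 + 8.314 * 310 * ln(50.15) / 1000
dG = 14.2903 kJ/mol

14.2903 kJ/mol


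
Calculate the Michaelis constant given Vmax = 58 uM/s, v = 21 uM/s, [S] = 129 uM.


Km = [S] * (Vmax - v) / v
Km = 129 * (58 - 21) / 21
Km = 227.2857 uM

227.2857 uM


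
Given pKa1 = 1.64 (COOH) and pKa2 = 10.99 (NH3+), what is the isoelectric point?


pI = (pKa1 + pKa2) / 2
pI = (1.64 + 10.99) / 2
pI = 6.315

6.315


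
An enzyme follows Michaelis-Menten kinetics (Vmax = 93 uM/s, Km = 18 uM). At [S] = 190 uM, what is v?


v = Vmax * [S] / (Km + [S])
v = 93 * 190 / (18 + 190)
v = 84.9519 uM/s

84.9519 uM/s


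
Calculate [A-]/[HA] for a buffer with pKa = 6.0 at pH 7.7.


[A-]/[HA] = 10^(pH - pKa)
= 10^(7.7 - 6.0)
= 50.1187

50.1187


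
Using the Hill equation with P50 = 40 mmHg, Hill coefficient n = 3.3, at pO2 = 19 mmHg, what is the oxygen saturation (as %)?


Y = pO2^n / (P50^n + pO2^n)
Y = 19^3.3 / (40^3.3 + 19^3.3)
Y = 7.9%

7.9%


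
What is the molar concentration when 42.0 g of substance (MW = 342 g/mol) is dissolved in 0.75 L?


C = (mass / MW) / volume
C = (42.0 / 342) / 0.75
C = 0.1637 M

0.1637 M


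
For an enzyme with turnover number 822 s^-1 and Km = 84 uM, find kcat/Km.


Catalytic efficiency = kcat / Km
= 822 / 84
= 9.7857 uM^-1*s^-1

9.7857 uM^-1*s^-1


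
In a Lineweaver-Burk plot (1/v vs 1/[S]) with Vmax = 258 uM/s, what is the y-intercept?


y-intercept = 1/Vmax
= 1/258
= 0.0039 s/uM

0.0039 s/uM


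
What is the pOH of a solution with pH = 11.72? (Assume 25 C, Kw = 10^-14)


pOH = 14 - pH
pOH = 14 - 11.72
pOH = 2.28

2.28


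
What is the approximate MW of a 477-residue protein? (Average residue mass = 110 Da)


MW = n_residues * 110 Da
MW = 477 * 110
MW = 52470 Da

52470 Da


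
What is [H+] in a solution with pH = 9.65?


[H+] = 10^(-pH)
[H+] = 10^(-9.65)
[H+] = 2.239e-10 M

2.239e-10 M


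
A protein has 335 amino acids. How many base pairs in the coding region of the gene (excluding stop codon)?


Each amino acid = 1 codon = 3 bp
bp = 335 * 3 = 1005 bp

1005 bp


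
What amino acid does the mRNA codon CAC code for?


Standard genetic code lookup.
Codon CAC -> His

His


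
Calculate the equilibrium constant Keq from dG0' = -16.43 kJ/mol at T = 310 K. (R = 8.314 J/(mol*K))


Keq = exp(-dG0 * 1000 / (R * T))
Keq = exp(-(-16.43) * 1000 / (8.314 * 310))
Keq = 586.8619

586.8619


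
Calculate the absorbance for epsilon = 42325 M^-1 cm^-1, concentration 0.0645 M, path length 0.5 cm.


A = epsilon * c * l
A = 42325 * 0.0645 * 0.5
A = 1364.9813

1364.9813


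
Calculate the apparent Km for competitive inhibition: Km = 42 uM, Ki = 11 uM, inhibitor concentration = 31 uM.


Km_app = Km * (1 + [I]/Ki)
Km_app = 42 * (1 + 31/11)
Km_app = 160.3636 uM

160.3636 uM


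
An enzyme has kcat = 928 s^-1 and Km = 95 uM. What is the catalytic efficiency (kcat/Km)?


Catalytic efficiency = kcat / Km
= 928 / 95
= 9.7684 uM^-1*s^-1

9.7684 uM^-1*s^-1


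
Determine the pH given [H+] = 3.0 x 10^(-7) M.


pH = -log10([H+])
pH = -log10(3.0 x 10^(-7))
pH = 6.5229

6.5229


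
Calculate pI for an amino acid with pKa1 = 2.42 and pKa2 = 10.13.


pI = (pKa1 + pKa2) / 2
pI = (2.42 + 10.13) / 2
pI = 6.275

6.275


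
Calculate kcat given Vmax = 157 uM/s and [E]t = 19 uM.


kcat = Vmax / [E]t
kcat = 157 / 19
kcat = 8.2632 s^-1

8.2632 s^-1


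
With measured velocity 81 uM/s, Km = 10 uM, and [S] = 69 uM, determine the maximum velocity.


Vmax = v * (Km + [S]) / [S]
Vmax = 81 * (10 + 69) / 69
Vmax = 92.7391 uM/s

92.7391 uM/s


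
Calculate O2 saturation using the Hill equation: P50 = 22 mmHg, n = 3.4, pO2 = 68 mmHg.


Y = pO2^n / (P50^n + pO2^n)
Y = 68^3.4 / (22^3.4 + 68^3.4)
Y = 97.89%

97.89%


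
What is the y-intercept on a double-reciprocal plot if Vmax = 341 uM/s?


y-intercept = 1/Vmax
= 1/341
= 0.0029 s/uM

0.0029 s/uM


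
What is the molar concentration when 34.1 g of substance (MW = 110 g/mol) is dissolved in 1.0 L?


C = (mass / MW) / volume
C = (34.1 / 110) / 1.0
C = 0.31 M

0.31 M


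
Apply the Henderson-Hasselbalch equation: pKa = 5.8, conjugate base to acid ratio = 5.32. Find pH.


pH = pKa + log10([A-]/[HA])
pH = 5.8 + log10(5.32)
pH = 6.5259

6.5259


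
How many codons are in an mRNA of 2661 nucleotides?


codons = nucleotides / 3
codons = 2661 / 3 = 887

887


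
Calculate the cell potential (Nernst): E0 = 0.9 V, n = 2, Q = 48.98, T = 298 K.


E = E0 - (RT/nF) * ln(Q)
E = 0.9 - (8.314 * 298 / (2 * 96485)) * ln(48.98)
E = 0.85 V

0.85 V


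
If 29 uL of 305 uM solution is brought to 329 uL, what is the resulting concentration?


C2 = C1 * V1 / V2
C2 = 305 * 29 / 329
C2 = 26.8845 uM

26.8845 uM


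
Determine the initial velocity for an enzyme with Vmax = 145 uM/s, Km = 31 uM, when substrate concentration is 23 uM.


v = Vmax * [S] / (Km + [S])
v = 145 * 23 / (31 + 23)
v = 61.7593 uM/s

61.7593 uM/s


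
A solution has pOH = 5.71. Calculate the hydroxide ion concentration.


[OH-] = 10^(-pOH)
[OH-] = 10^(-5.71)
[OH-] = 1.950e-06 M

1.950e-06 M


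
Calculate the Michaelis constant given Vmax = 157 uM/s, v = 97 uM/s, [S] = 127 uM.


Km = [S] * (Vmax - v) / v
Km = 127 * (157 - 97) / 97
Km = 78.5567 uM

78.5567 uM


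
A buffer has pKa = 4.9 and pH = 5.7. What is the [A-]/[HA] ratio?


[A-]/[HA] = 10^(pH - pKa)
= 10^(5.7 - 4.9)
= 6.3096

6.3096


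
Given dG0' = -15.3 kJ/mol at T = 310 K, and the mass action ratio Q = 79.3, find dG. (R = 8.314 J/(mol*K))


dG = dG0' + RT * ln(Q) / 1000
dG = -15.3 + 8.314 * 310 * ln(79.3) / 1000
dG = -4.0287 kJ/mol

-4.0287 kJ/mol


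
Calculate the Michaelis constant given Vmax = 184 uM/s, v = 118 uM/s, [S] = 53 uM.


Km = [S] * (Vmax - v) / v
Km = 53 * (184 - 118) / 118
Km = 29.6441 uM

29.6441 uM


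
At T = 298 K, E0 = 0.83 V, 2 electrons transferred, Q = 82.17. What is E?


E = E0 - (RT/nF) * ln(Q)
E = 0.83 - (8.314 * 298 / (2 * 96485)) * ln(82.17)
E = 0.7734 V

0.7734 V


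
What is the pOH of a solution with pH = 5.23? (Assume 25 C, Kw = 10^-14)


pOH = 14 - pH
pOH = 14 - 5.23
pOH = 8.77

8.77


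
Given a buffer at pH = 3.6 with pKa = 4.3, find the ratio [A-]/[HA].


[A-]/[HA] = 10^(pH - pKa)
= 10^(3.6 - 4.3)
= 0.1995

0.1995


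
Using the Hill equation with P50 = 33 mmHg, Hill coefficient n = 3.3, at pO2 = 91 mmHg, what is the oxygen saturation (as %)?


Y = pO2^n / (P50^n + pO2^n)
Y = 91^3.3 / (33^3.3 + 91^3.3)
Y = 96.6%

96.6%


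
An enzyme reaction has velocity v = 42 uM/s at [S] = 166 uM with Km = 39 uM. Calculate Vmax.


Vmax = v * (Km + [S]) / [S]
Vmax = 42 * (39 + 166) / 166
Vmax = 51.8675 uM/s

51.8675 uM/s


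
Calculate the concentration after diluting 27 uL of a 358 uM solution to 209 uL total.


C2 = C1 * V1 / V2
C2 = 358 * 27 / 209
C2 = 46.2488 uM

46.2488 uM


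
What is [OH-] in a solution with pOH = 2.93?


[OH-] = 10^(-pOH)
[OH-] = 10^(-2.93)
[OH-] = 0.0012 M

0.0012 M


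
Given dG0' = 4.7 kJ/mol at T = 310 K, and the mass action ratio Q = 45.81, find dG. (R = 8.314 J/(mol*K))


dG = dG0' + RT * ln(Q) / 1000
dG = 4.7 + 8.314 * 310 * ln(45.81) / 1000
dG = 14.557 kJ/mol

14.557 kJ/mol


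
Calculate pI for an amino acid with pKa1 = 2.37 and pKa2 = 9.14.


pI = (pKa1 + pKa2) / 2
pI = (2.37 + 9.14) / 2
pI = 5.755

5.755


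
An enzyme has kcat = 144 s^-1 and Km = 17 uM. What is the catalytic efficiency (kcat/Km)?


Catalytic efficiency = kcat / Km
= 144 / 17
= 8.4706 uM^-1*s^-1

8.4706 uM^-1*s^-1


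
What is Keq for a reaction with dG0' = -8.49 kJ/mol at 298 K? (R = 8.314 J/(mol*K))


Keq = exp(-dG0 * 1000 / (R * T))
Keq = exp(-(-8.49) * 1000 / (8.314 * 298))
Keq = 30.7762

30.7762


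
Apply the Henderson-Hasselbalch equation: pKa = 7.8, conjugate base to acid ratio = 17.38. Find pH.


pH = pKa + log10([A-]/[HA])
pH = 7.8 + log10(17.38)
pH = 9.04

9.04


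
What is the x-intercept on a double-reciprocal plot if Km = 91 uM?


x-intercept = -1/Km
= -1/91
= -0.011 1/uM

-0.011 1/uM


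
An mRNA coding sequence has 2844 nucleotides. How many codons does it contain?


codons = nucleotides / 3
codons = 2844 / 3 = 948

948


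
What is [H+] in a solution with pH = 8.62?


[H+] = 10^(-pH)
[H+] = 10^(-8.62)
[H+] = 2.399e-09 M

2.399e-09 M


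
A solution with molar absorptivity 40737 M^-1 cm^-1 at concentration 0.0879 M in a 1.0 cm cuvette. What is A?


A = epsilon * c * l
A = 40737 * 0.0879 * 1.0
A = 3580.7823

3580.7823


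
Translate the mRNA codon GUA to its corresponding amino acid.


Standard genetic code lookup.
Codon GUA -> Val

Val


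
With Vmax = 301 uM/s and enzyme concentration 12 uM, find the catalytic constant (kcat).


kcat = Vmax / [E]t
kcat = 301 / 12
kcat = 25.0833 s^-1

25.0833 s^-1


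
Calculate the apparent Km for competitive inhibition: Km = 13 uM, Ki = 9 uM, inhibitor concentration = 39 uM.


Km_app = Km * (1 + [I]/Ki)
Km_app = 13 * (1 + 39/9)
Km_app = 69.3333 uM

69.3333 uM


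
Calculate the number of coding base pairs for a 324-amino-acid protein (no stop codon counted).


Each amino acid = 1 codon = 3 bp
bp = 324 * 3 = 972 bp

972 bp


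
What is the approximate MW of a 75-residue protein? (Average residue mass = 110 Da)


MW = n_residues * 110 Da
MW = 75 * 110
MW = 8250 Da

8250 Da


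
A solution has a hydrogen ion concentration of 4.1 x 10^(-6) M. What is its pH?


pH = -log10([H+])
pH = -log10(4.1 x 10^(-6))
pH = 5.3872

5.3872


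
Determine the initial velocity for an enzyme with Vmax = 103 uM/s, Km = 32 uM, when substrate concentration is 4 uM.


v = Vmax * [S] / (Km + [S])
v = 103 * 4 / (32 + 4)
v = 11.4444 uM/s

11.4444 uM/s


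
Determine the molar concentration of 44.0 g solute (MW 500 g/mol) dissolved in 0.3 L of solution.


C = (mass / MW) / volume
C = (44.0 / 500) / 0.3
C = 0.2933 M

0.2933 M


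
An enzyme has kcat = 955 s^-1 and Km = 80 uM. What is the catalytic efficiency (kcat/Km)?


Catalytic efficiency = kcat / Km
= 955 / 80
= 11.9375 uM^-1*s^-1

11.9375 uM^-1*s^-1


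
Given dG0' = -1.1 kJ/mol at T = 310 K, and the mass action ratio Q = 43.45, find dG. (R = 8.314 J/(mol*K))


dG = dG0' + RT * ln(Q) / 1000
dG = -1.1 + 8.314 * 310 * ln(43.45) / 1000
dG = 8.6207 kJ/mol

8.6207 kJ/mol
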